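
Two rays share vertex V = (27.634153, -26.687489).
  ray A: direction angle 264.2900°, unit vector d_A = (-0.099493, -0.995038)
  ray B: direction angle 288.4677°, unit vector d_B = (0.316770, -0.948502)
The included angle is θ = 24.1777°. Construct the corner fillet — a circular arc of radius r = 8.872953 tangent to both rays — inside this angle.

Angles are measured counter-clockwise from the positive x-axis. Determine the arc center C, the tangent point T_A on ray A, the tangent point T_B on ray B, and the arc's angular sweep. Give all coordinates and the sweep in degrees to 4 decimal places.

bisector direction at 276.3789° = (0.111102,-0.993809)
center distance |VC| = r/sin(θ/2) = 8.872953/sin(12.0889°) = 42.367502
C = V + |VC|·bis = (32.3413,-68.7927)
T_A = V + ((C−V)·d_A)·d_A = V + 41.4280·d_A = (23.5123,-67.9099)
T_B = V + ((C−V)·d_B)·d_B = V + 41.4280·d_B = (40.7573,-65.9820)
sweep = 180° − θ = 155.8223°

center=(32.3413,-68.7927) T_A=(23.5123,-67.9099) T_B=(40.7573,-65.9820) sweep=155.8223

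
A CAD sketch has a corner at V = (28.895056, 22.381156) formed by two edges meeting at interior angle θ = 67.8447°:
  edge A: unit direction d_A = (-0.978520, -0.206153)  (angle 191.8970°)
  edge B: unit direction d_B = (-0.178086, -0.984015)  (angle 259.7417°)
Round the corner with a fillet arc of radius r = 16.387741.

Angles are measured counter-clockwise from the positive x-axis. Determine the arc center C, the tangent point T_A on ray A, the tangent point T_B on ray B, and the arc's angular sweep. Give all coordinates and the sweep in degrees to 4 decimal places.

bisector direction at 225.8193° = (-0.696923,-0.717146)
center distance |VC| = r/sin(θ/2) = 16.387741/sin(33.9224°) = 29.365089
C = V + |VC|·bis = (8.4299,1.3221)
T_A = V + ((C−V)·d_A)·d_A = V + 24.3670·d_A = (5.0515,17.3578)
T_B = V + ((C−V)·d_B)·d_B = V + 24.3670·d_B = (24.5556,-1.5963)
sweep = 180° − θ = 112.1553°

center=(8.4299,1.3221) T_A=(5.0515,17.3578) T_B=(24.5556,-1.5963) sweep=112.1553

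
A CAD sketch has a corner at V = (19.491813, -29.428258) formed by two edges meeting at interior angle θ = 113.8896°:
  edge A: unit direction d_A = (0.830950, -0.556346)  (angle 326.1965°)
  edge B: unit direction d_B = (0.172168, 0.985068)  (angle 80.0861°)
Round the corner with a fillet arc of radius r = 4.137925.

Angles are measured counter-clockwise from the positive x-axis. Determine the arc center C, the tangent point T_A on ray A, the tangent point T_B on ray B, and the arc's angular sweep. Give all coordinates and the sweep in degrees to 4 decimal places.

center=(24.0316,-27.4880) T_A=(21.7295,-30.9264) T_B=(19.9554,-26.7756) sweep=66.1104

bisector direction at 23.1413° = (0.919538,0.393000)
center distance |VC| = r/sin(θ/2) = 4.137925/sin(56.9448°) = 4.937001
C = V + |VC|·bis = (24.0316,-27.4880)
T_A = V + ((C−V)·d_A)·d_A = V + 2.6929·d_A = (21.7295,-30.9264)
T_B = V + ((C−V)·d_B)·d_B = V + 2.6929·d_B = (19.9554,-26.7756)
sweep = 180° − θ = 66.1104°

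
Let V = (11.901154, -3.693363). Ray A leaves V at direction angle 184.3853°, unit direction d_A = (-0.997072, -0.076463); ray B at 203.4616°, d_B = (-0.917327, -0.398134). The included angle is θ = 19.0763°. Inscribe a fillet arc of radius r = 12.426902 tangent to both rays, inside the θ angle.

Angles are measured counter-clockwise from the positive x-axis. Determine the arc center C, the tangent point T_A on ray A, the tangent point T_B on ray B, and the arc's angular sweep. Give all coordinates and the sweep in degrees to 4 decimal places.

center=(-60.8898,-21.7389) T_A=(-61.8400,-9.3484) T_B=(-55.9422,-33.1385) sweep=160.9237

bisector direction at 193.9235° = (-0.970618,-0.240625)
center distance |VC| = r/sin(θ/2) = 12.426902/sin(9.5381°) = 74.994454
C = V + |VC|·bis = (-60.8898,-21.7389)
T_A = V + ((C−V)·d_A)·d_A = V + 73.9577·d_A = (-61.8400,-9.3484)
T_B = V + ((C−V)·d_B)·d_B = V + 73.9577·d_B = (-55.9422,-33.1385)
sweep = 180° − θ = 160.9237°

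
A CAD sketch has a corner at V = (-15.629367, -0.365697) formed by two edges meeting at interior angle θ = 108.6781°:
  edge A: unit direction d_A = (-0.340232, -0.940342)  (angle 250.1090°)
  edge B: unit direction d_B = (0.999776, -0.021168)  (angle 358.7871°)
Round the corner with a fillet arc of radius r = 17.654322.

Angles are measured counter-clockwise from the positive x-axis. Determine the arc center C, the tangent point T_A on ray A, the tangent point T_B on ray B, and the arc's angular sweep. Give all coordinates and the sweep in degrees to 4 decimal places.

center=(-3.3382,-18.2842) T_A=(-19.9393,-12.2776) T_B=(-2.9645,-0.6338) sweep=71.3219

bisector direction at 304.4481° = (0.565659,-0.824639)
center distance |VC| = r/sin(θ/2) = 17.654322/sin(54.3391°) = 21.728903
C = V + |VC|·bis = (-3.3382,-18.2842)
T_A = V + ((C−V)·d_A)·d_A = V + 12.6677·d_A = (-19.9393,-12.2776)
T_B = V + ((C−V)·d_B)·d_B = V + 12.6677·d_B = (-2.9645,-0.6338)
sweep = 180° − θ = 71.3219°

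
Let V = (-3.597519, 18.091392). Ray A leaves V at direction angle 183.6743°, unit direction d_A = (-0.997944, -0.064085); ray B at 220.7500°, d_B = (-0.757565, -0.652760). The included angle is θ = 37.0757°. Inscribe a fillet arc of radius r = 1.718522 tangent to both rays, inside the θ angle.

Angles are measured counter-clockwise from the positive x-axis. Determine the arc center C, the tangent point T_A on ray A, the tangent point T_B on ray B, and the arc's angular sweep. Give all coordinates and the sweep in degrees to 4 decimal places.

center=(-8.6017,16.0480) T_A=(-8.7119,17.7630) T_B=(-7.4799,14.7461) sweep=142.9243

bisector direction at 202.2121° = (-0.925790,-0.378037)
center distance |VC| = r/sin(θ/2) = 1.718522/sin(18.5378°) = 5.405329
C = V + |VC|·bis = (-8.6017,16.0480)
T_A = V + ((C−V)·d_A)·d_A = V + 5.1249·d_A = (-8.7119,17.7630)
T_B = V + ((C−V)·d_B)·d_B = V + 5.1249·d_B = (-7.4799,14.7461)
sweep = 180° − θ = 142.9243°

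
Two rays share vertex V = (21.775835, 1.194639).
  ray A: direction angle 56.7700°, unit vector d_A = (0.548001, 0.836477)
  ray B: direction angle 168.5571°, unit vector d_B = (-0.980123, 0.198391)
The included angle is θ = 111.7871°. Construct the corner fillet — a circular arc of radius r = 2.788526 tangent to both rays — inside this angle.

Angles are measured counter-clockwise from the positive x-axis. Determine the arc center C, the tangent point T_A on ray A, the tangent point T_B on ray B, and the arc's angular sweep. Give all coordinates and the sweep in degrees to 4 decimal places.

bisector direction at 112.6636° = (-0.385319,0.922783)
center distance |VC| = r/sin(θ/2) = 2.788526/sin(55.8935°) = 3.367796
C = V + |VC|·bis = (20.4782,4.3024)
T_A = V + ((C−V)·d_A)·d_A = V + 1.8884·d_A = (22.8107,2.7743)
T_B = V + ((C−V)·d_B)·d_B = V + 1.8884·d_B = (19.9249,1.5693)
sweep = 180° − θ = 68.2129°

center=(20.4782,4.3024) T_A=(22.8107,2.7743) T_B=(19.9249,1.5693) sweep=68.2129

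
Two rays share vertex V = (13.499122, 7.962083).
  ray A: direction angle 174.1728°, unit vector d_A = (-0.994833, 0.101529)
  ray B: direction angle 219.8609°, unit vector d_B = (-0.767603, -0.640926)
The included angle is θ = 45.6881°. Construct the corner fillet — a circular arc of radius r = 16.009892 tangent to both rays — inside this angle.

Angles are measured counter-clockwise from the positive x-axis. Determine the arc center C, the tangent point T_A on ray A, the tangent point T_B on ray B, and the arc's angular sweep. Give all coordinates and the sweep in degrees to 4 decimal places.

bisector direction at 197.0169° = (-0.956219,-0.292653)
center distance |VC| = r/sin(θ/2) = 16.009892/sin(22.8440°) = 41.238777
C = V + |VC|·bis = (-25.9342,-4.1066)
T_A = V + ((C−V)·d_A)·d_A = V + 38.0042·d_A = (-24.3087,11.8206)
T_B = V + ((C−V)·d_B)·d_B = V + 38.0042·d_B = (-15.6730,-16.3958)
sweep = 180° − θ = 134.3119°

center=(-25.9342,-4.1066) T_A=(-24.3087,11.8206) T_B=(-15.6730,-16.3958) sweep=134.3119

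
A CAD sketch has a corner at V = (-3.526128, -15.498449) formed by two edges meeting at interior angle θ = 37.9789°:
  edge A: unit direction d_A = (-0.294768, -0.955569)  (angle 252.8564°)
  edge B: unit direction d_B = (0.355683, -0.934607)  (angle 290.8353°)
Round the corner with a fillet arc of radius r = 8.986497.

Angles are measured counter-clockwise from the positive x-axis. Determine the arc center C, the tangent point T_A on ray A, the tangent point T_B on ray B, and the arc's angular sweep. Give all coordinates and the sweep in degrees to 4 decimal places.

bisector direction at 271.8459° = (0.032211,-0.999481)
center distance |VC| = r/sin(θ/2) = 8.986497/sin(18.9895°) = 27.617275
C = V + |VC|·bis = (-2.6366,-43.1014)
T_A = V + ((C−V)·d_A)·d_A = V + 26.1143·d_A = (-11.2238,-40.4525)
T_B = V + ((C−V)·d_B)·d_B = V + 26.1143·d_B = (5.7623,-39.9051)
sweep = 180° − θ = 142.0211°

center=(-2.6366,-43.1014) T_A=(-11.2238,-40.4525) T_B=(5.7623,-39.9051) sweep=142.0211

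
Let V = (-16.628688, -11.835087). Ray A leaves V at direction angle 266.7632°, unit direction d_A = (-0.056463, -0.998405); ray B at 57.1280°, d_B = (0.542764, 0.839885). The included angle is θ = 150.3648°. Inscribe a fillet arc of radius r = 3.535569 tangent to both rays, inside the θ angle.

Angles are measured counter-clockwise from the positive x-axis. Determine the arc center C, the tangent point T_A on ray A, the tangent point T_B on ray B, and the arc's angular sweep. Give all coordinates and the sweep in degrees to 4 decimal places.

center=(-13.1516,-12.9685) T_A=(-16.6815,-12.7689) T_B=(-16.1210,-11.0495) sweep=29.6352

bisector direction at 341.9456° = (0.950763,-0.309920)
center distance |VC| = r/sin(θ/2) = 3.535569/sin(75.1824°) = 3.657189
C = V + |VC|·bis = (-13.1516,-12.9685)
T_A = V + ((C−V)·d_A)·d_A = V + 0.9353·d_A = (-16.6815,-12.7689)
T_B = V + ((C−V)·d_B)·d_B = V + 0.9353·d_B = (-16.1210,-11.0495)
sweep = 180° − θ = 29.6352°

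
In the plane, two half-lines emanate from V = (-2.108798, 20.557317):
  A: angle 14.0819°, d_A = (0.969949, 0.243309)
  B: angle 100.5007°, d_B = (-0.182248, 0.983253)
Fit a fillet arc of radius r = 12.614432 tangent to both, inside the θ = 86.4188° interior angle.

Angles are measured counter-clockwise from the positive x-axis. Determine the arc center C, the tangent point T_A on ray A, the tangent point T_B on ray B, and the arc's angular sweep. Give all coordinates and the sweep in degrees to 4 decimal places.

bisector direction at 57.2913° = (0.540368,0.841429)
center distance |VC| = r/sin(θ/2) = 12.614432/sin(43.2094°) = 18.424194
C = V + |VC|·bis = (7.8470,36.0600)
T_A = V + ((C−V)·d_A)·d_A = V + 13.4286·d_A = (10.9162,23.8246)
T_B = V + ((C−V)·d_B)·d_B = V + 13.4286·d_B = (-4.5561,33.7610)
sweep = 180° − θ = 93.5812°

center=(7.8470,36.0600) T_A=(10.9162,23.8246) T_B=(-4.5561,33.7610) sweep=93.5812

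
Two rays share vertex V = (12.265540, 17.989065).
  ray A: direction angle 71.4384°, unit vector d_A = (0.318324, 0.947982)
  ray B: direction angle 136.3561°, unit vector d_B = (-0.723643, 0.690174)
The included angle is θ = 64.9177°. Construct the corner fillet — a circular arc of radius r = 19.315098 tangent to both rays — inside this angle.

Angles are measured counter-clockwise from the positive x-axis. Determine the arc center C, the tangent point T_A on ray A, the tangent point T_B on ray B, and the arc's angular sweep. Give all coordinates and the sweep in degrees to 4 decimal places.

bisector direction at 103.8972° = (-0.240181,0.970728)
center distance |VC| = r/sin(θ/2) = 19.315098/sin(32.4588°) = 35.989050
C = V + |VC|·bis = (3.6216,52.9246)
T_A = V + ((C−V)·d_A)·d_A = V + 30.3667·d_A = (21.9320,46.7762)
T_B = V + ((C−V)·d_B)·d_B = V + 30.3667·d_B = (-9.7091,38.9474)
sweep = 180° − θ = 115.0823°

center=(3.6216,52.9246) T_A=(21.9320,46.7762) T_B=(-9.7091,38.9474) sweep=115.0823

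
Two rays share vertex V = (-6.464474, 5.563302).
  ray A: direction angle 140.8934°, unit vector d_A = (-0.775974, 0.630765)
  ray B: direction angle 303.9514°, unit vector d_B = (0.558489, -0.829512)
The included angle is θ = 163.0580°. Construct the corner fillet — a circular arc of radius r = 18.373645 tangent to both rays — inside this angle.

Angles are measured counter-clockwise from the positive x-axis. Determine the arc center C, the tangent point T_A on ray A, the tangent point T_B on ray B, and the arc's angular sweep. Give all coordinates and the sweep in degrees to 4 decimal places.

center=(-20.1773,-6.9681) T_A=(-8.5879,7.2894) T_B=(-4.9362,3.2934) sweep=16.9420

bisector direction at 222.4224° = (-0.738192,-0.674591)
center distance |VC| = r/sin(θ/2) = 18.373645/sin(81.5290°) = 18.576302
C = V + |VC|·bis = (-20.1773,-6.9681)
T_A = V + ((C−V)·d_A)·d_A = V + 2.7365·d_A = (-8.5879,7.2894)
T_B = V + ((C−V)·d_B)·d_B = V + 2.7365·d_B = (-4.9362,3.2934)
sweep = 180° − θ = 16.9420°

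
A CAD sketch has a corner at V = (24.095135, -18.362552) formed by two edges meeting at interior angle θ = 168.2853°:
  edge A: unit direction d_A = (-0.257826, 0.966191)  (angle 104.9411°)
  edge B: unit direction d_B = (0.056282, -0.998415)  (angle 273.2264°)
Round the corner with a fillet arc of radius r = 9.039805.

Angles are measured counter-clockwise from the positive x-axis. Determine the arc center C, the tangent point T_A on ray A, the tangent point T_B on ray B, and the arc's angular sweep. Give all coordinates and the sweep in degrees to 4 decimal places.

bisector direction at 189.0838° = (-0.987459,-0.157878)
center distance |VC| = r/sin(θ/2) = 9.039805/sin(84.1427°) = 9.087249
C = V + |VC|·bis = (15.1219,-19.7972)
T_A = V + ((C−V)·d_A)·d_A = V + 0.9274·d_A = (23.8560,-17.4665)
T_B = V + ((C−V)·d_B)·d_B = V + 0.9274·d_B = (24.1473,-19.2885)
sweep = 180° − θ = 11.7147°

center=(15.1219,-19.7972) T_A=(23.8560,-17.4665) T_B=(24.1473,-19.2885) sweep=11.7147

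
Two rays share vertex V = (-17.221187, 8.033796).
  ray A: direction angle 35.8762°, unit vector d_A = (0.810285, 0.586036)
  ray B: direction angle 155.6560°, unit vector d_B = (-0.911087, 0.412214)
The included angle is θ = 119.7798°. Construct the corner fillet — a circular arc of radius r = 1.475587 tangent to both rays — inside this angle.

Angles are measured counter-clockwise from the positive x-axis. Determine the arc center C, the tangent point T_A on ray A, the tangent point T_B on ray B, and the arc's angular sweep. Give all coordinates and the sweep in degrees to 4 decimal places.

bisector direction at 95.7661° = (-0.100468,0.994940)
center distance |VC| = r/sin(θ/2) = 1.475587/sin(59.8899°) = 1.705757
C = V + |VC|·bis = (-17.3926,9.7309)
T_A = V + ((C−V)·d_A)·d_A = V + 0.8557·d_A = (-16.5278,8.5353)
T_B = V + ((C−V)·d_B)·d_B = V + 0.8557·d_B = (-18.0008,8.3865)
sweep = 180° − θ = 60.2202°

center=(-17.3926,9.7309) T_A=(-16.5278,8.5353) T_B=(-18.0008,8.3865) sweep=60.2202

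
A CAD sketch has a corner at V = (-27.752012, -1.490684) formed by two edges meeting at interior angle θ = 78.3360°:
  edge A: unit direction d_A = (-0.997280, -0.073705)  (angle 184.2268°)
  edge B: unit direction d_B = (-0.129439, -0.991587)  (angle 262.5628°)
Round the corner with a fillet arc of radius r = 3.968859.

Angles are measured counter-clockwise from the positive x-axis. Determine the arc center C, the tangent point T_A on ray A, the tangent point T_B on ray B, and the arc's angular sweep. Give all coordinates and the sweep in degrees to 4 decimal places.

bisector direction at 223.3948° = (-0.726637,-0.687022)
center distance |VC| = r/sin(θ/2) = 3.968859/sin(39.1680°) = 6.283853
C = V + |VC|·bis = (-32.3181,-5.8078)
T_A = V + ((C−V)·d_A)·d_A = V + 4.8719·d_A = (-32.6106,-1.8498)
T_B = V + ((C−V)·d_B)·d_B = V + 4.8719·d_B = (-28.3826,-6.3216)
sweep = 180° − θ = 101.6640°

center=(-32.3181,-5.8078) T_A=(-32.6106,-1.8498) T_B=(-28.3826,-6.3216) sweep=101.6640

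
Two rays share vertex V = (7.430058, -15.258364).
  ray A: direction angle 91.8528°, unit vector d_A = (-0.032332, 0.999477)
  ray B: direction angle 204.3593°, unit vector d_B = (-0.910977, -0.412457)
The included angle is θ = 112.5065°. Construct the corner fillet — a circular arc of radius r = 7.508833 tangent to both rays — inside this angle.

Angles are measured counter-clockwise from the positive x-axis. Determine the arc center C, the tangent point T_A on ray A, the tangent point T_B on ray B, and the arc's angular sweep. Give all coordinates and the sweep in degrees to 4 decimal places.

bisector direction at 148.1061° = (-0.849027,0.528349)
center distance |VC| = r/sin(θ/2) = 7.508833/sin(56.2533°) = 9.030454
C = V + |VC|·bis = (-0.2370,-10.4871)
T_A = V + ((C−V)·d_A)·d_A = V + 5.0166·d_A = (7.2679,-10.2444)
T_B = V + ((C−V)·d_B)·d_B = V + 5.0166·d_B = (2.8600,-17.3275)
sweep = 180° − θ = 67.4935°

center=(-0.2370,-10.4871) T_A=(7.2679,-10.2444) T_B=(2.8600,-17.3275) sweep=67.4935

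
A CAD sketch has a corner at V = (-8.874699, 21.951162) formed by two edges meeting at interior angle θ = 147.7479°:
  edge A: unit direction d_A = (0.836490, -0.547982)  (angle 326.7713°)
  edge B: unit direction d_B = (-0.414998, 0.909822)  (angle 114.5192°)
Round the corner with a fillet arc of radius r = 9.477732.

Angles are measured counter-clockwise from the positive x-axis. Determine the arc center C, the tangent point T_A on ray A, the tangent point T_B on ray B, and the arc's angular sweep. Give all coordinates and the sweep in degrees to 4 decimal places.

center=(-1.3889,28.3776) T_A=(-6.5825,20.4495) T_B=(-10.0119,24.4443) sweep=32.2521

bisector direction at 40.6452° = (0.758757,0.651374)
center distance |VC| = r/sin(θ/2) = 9.477732/sin(73.8739°) = 9.865927
C = V + |VC|·bis = (-1.3889,28.3776)
T_A = V + ((C−V)·d_A)·d_A = V + 2.7403·d_A = (-6.5825,20.4495)
T_B = V + ((C−V)·d_B)·d_B = V + 2.7403·d_B = (-10.0119,24.4443)
sweep = 180° − θ = 32.2521°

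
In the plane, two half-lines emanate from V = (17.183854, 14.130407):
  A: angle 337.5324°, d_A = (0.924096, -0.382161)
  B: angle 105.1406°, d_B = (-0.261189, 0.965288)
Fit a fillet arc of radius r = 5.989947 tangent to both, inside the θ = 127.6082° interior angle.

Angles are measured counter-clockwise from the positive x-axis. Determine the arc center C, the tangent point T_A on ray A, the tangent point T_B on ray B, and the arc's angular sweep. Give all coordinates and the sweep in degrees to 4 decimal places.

bisector direction at 41.3365° = (0.750844,0.660480)
center distance |VC| = r/sin(θ/2) = 5.989947/sin(63.8041°) = 6.675598
C = V + |VC|·bis = (22.1962,18.5395)
T_A = V + ((C−V)·d_A)·d_A = V + 2.9469·d_A = (19.9071,13.0042)
T_B = V + ((C−V)·d_B)·d_B = V + 2.9469·d_B = (16.4142,16.9750)
sweep = 180° − θ = 52.3918°

center=(22.1962,18.5395) T_A=(19.9071,13.0042) T_B=(16.4142,16.9750) sweep=52.3918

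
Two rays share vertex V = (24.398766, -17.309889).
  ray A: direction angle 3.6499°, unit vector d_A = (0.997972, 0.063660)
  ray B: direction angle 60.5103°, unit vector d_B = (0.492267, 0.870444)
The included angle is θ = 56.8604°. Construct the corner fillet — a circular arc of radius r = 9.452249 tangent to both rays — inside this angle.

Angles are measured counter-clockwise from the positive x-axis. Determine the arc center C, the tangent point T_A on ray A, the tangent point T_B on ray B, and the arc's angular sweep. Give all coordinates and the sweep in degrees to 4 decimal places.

bisector direction at 32.0801° = (0.847306,0.531104)
center distance |VC| = r/sin(θ/2) = 9.452249/sin(28.4302°) = 19.854004
C = V + |VC|·bis = (41.2212,-6.7653)
T_A = V + ((C−V)·d_A)·d_A = V + 17.4596·d_A = (41.8229,-16.1984)
T_B = V + ((C−V)·d_B)·d_B = V + 17.4596·d_B = (32.9935,-2.1123)
sweep = 180° − θ = 123.1396°

center=(41.2212,-6.7653) T_A=(41.8229,-16.1984) T_B=(32.9935,-2.1123) sweep=123.1396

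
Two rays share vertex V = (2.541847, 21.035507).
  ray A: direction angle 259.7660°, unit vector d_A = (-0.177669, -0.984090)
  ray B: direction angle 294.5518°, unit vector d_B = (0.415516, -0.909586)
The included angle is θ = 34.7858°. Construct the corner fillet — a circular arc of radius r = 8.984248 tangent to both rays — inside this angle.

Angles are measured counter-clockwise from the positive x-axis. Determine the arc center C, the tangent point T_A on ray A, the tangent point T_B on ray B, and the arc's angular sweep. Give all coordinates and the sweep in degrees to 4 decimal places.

bisector direction at 277.1589° = (0.124622,-0.992204)
center distance |VC| = r/sin(θ/2) = 8.984248/sin(17.3929°) = 30.055438
C = V + |VC|·bis = (6.2874,-8.7856)
T_A = V + ((C−V)·d_A)·d_A = V + 28.6812·d_A = (-2.5539,-7.1894)
T_B = V + ((C−V)·d_B)·d_B = V + 28.6812·d_B = (14.4593,-5.0525)
sweep = 180° − θ = 145.2142°

center=(6.2874,-8.7856) T_A=(-2.5539,-7.1894) T_B=(14.4593,-5.0525) sweep=145.2142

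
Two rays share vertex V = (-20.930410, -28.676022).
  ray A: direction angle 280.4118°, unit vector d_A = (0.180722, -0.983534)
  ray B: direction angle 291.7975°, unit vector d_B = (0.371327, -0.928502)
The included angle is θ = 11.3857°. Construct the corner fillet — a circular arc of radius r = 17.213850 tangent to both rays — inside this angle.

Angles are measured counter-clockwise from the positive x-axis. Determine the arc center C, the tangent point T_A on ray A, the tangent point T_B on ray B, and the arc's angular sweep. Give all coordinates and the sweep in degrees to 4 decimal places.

center=(27.2068,-195.4004) T_A=(10.2764,-198.5113) T_B=(43.1899,-189.0084) sweep=168.6143

bisector direction at 286.1047° = (0.277393,-0.960757)
center distance |VC| = r/sin(θ/2) = 17.213850/sin(5.6928°) = 173.534455
C = V + |VC|·bis = (27.2068,-195.4004)
T_A = V + ((C−V)·d_A)·d_A = V + 172.6786·d_A = (10.2764,-198.5113)
T_B = V + ((C−V)·d_B)·d_B = V + 172.6786·d_B = (43.1899,-189.0084)
sweep = 180° − θ = 168.6143°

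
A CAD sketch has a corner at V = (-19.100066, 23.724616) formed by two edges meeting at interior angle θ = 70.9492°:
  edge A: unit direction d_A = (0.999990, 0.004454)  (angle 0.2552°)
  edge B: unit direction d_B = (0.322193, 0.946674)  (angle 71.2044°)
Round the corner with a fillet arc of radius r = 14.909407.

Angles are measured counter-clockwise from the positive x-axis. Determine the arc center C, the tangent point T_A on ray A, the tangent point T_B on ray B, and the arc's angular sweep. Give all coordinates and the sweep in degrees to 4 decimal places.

bisector direction at 35.7298° = (0.811780,0.583964)
center distance |VC| = r/sin(θ/2) = 14.909407/sin(35.4746°) = 25.690726
C = V + |VC|·bis = (1.7551,38.7271)
T_A = V + ((C−V)·d_A)·d_A = V + 20.9218·d_A = (1.8216,23.8178)
T_B = V + ((C−V)·d_B)·d_B = V + 20.9218·d_B = (-12.3592,43.5308)
sweep = 180° − θ = 109.0508°

center=(1.7551,38.7271) T_A=(1.8216,23.8178) T_B=(-12.3592,43.5308) sweep=109.0508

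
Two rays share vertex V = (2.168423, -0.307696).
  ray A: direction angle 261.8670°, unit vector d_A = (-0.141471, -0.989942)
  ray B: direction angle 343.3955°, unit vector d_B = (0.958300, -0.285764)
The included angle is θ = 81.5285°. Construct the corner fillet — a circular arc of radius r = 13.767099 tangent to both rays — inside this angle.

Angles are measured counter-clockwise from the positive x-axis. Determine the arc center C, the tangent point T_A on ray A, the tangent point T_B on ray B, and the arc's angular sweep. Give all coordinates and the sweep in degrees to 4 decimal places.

center=(13.5378,-18.0642) T_A=(-0.0908,-16.1166) T_B=(17.4720,-4.8712) sweep=98.4715

bisector direction at 302.6313° = (0.539230,-0.842158)
center distance |VC| = r/sin(θ/2) = 13.767099/sin(40.7642°) = 21.084521
C = V + |VC|·bis = (13.5378,-18.0642)
T_A = V + ((C−V)·d_A)·d_A = V + 15.9695·d_A = (-0.0908,-16.1166)
T_B = V + ((C−V)·d_B)·d_B = V + 15.9695·d_B = (17.4720,-4.8712)
sweep = 180° − θ = 98.4715°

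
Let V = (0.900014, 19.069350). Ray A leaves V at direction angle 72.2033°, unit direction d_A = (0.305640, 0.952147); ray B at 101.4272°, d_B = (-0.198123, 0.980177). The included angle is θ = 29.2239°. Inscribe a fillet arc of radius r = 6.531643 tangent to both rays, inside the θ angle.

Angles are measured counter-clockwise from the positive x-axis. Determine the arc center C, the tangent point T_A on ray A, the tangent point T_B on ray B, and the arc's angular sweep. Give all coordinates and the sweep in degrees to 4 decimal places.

center=(2.3384,44.9207) T_A=(8.5575,42.9244) T_B=(-4.0637,43.6267) sweep=150.7761

bisector direction at 86.8152° = (0.055556,0.998456)
center distance |VC| = r/sin(θ/2) = 6.531643/sin(14.6120°) = 25.891356
C = V + |VC|·bis = (2.3384,44.9207)
T_A = V + ((C−V)·d_A)·d_A = V + 25.0539·d_A = (8.5575,42.9244)
T_B = V + ((C−V)·d_B)·d_B = V + 25.0539·d_B = (-4.0637,43.6267)
sweep = 180° − θ = 150.7761°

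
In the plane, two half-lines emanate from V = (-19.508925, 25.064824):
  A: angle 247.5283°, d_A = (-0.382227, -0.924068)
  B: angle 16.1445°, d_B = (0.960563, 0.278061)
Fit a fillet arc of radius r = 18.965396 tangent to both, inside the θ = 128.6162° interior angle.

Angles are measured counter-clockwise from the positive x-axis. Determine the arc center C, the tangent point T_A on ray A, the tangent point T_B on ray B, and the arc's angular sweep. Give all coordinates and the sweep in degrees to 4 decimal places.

center=(-5.4711,9.3844) T_A=(-22.9964,16.6335) T_B=(-10.7446,27.6019) sweep=51.3838

bisector direction at 311.8364° = (0.667006,-0.745052)
center distance |VC| = r/sin(θ/2) = 18.965396/sin(64.3081°) = 21.046043
C = V + |VC|·bis = (-5.4711,9.3844)
T_A = V + ((C−V)·d_A)·d_A = V + 9.1241·d_A = (-22.9964,16.6335)
T_B = V + ((C−V)·d_B)·d_B = V + 9.1241·d_B = (-10.7446,27.6019)
sweep = 180° − θ = 51.3838°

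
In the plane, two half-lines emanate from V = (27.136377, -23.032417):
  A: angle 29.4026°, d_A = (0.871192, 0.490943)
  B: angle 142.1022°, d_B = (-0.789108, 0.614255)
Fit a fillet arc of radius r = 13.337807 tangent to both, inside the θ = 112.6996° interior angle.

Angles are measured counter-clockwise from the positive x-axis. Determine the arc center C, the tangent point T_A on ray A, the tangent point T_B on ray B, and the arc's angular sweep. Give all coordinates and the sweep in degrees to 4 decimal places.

bisector direction at 85.7524° = (0.074067,0.997253)
center distance |VC| = r/sin(θ/2) = 13.337807/sin(56.3498°) = 16.022620
C = V + |VC|·bis = (28.3231,-7.0538)
T_A = V + ((C−V)·d_A)·d_A = V + 8.8785·d_A = (34.8712,-18.6736)
T_B = V + ((C−V)·d_B)·d_B = V + 8.8785·d_B = (20.1303,-17.5788)
sweep = 180° − θ = 67.3004°

center=(28.3231,-7.0538) T_A=(34.8712,-18.6736) T_B=(20.1303,-17.5788) sweep=67.3004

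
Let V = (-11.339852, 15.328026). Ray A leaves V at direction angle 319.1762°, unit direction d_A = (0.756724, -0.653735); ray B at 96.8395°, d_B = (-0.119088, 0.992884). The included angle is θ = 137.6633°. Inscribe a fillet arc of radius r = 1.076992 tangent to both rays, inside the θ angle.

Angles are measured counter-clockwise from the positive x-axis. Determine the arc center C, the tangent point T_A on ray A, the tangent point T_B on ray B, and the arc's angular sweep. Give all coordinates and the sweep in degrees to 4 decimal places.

center=(-10.3202,15.8704) T_A=(-11.0243,15.0554) T_B=(-11.3895,15.7421) sweep=42.3367

bisector direction at 28.0078° = (0.882883,0.469593)
center distance |VC| = r/sin(θ/2) = 1.076992/sin(68.8316°) = 1.154922
C = V + |VC|·bis = (-10.3202,15.8704)
T_A = V + ((C−V)·d_A)·d_A = V + 0.4171·d_A = (-11.0243,15.0554)
T_B = V + ((C−V)·d_B)·d_B = V + 0.4171·d_B = (-11.3895,15.7421)
sweep = 180° − θ = 42.3367°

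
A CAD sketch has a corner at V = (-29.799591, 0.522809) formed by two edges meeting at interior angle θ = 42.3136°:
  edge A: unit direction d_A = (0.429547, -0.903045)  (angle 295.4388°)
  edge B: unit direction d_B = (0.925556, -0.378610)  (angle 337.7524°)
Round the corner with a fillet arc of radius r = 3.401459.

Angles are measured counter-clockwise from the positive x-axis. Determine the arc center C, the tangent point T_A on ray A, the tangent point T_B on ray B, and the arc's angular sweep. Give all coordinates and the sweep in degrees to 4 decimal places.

bisector direction at 316.5956° = (0.726522,-0.687143)
center distance |VC| = r/sin(θ/2) = 3.401459/sin(21.1568°) = 9.424373
C = V + |VC|·bis = (-22.9526,-5.9531)
T_A = V + ((C−V)·d_A)·d_A = V + 8.7891·d_A = (-26.0242,-7.4142)
T_B = V + ((C−V)·d_B)·d_B = V + 8.7891·d_B = (-21.6648,-2.8048)
sweep = 180° − θ = 137.6864°

center=(-22.9526,-5.9531) T_A=(-26.0242,-7.4142) T_B=(-21.6648,-2.8048) sweep=137.6864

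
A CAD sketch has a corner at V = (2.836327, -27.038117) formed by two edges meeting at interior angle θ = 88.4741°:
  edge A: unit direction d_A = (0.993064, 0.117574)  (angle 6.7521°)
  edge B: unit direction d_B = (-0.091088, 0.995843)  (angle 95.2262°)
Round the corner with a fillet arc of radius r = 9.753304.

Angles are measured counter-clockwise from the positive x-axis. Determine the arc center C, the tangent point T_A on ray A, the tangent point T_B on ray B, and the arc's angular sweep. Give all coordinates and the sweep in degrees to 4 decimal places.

center=(11.6367,-16.1748) T_A=(12.7834,-25.8604) T_B=(1.9239,-17.0632) sweep=91.5259

bisector direction at 50.9892° = (0.629468,0.777027)
center distance |VC| = r/sin(θ/2) = 9.753304/sin(44.2371°) = 13.980655
C = V + |VC|·bis = (11.6367,-16.1748)
T_A = V + ((C−V)·d_A)·d_A = V + 10.0166·d_A = (12.7834,-25.8604)
T_B = V + ((C−V)·d_B)·d_B = V + 10.0166·d_B = (1.9239,-17.0632)
sweep = 180° − θ = 91.5259°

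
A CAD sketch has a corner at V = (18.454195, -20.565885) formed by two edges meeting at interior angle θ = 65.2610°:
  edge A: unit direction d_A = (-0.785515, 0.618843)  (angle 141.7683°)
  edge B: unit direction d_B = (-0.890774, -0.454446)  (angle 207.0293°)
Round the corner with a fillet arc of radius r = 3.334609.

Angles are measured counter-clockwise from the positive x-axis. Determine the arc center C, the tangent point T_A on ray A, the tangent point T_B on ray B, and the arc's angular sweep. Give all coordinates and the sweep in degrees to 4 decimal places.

bisector direction at 174.3988° = (-0.995225,0.097604)
center distance |VC| = r/sin(θ/2) = 3.334609/sin(32.6305°) = 6.184144
C = V + |VC|·bis = (12.2996,-19.9623)
T_A = V + ((C−V)·d_A)·d_A = V + 5.2081·d_A = (14.3632,-17.3429)
T_B = V + ((C−V)·d_B)·d_B = V + 5.2081·d_B = (13.8150,-22.9327)
sweep = 180° − θ = 114.7390°

center=(12.2996,-19.9623) T_A=(14.3632,-17.3429) T_B=(13.8150,-22.9327) sweep=114.7390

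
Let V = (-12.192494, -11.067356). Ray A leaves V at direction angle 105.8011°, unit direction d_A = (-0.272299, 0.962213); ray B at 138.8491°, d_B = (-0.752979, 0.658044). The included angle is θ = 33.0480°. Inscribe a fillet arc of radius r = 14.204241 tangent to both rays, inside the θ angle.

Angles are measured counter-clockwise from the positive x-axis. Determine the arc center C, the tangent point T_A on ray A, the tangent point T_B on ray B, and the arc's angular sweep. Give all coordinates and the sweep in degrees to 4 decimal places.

bisector direction at 122.3251° = (-0.534723,0.845028)
center distance |VC| = r/sin(θ/2) = 14.204241/sin(16.5240°) = 49.941612
C = V + |VC|·bis = (-38.8974,31.1347)
T_A = V + ((C−V)·d_A)·d_A = V + 47.8791·d_A = (-25.2299,35.0025)
T_B = V + ((C−V)·d_B)·d_B = V + 47.8791·d_B = (-48.2444,20.4392)
sweep = 180° − θ = 146.9520°

center=(-38.8974,31.1347) T_A=(-25.2299,35.0025) T_B=(-48.2444,20.4392) sweep=146.9520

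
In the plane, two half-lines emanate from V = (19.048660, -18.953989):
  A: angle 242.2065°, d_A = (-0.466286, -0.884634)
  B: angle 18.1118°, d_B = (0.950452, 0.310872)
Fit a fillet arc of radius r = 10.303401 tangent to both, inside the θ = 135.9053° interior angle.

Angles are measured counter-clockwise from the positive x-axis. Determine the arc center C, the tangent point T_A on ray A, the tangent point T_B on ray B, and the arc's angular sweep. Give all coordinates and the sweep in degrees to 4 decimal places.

bisector direction at 310.1592° = (0.644913,-0.764256)
center distance |VC| = r/sin(θ/2) = 10.303401/sin(67.9527°) = 11.116291
C = V + |VC|·bis = (26.2177,-27.4497)
T_A = V + ((C−V)·d_A)·d_A = V + 4.1728·d_A = (17.1030,-22.6453)
T_B = V + ((C−V)·d_B)·d_B = V + 4.1728·d_B = (23.0147,-17.6568)
sweep = 180° − θ = 44.0947°

center=(26.2177,-27.4497) T_A=(17.1030,-22.6453) T_B=(23.0147,-17.6568) sweep=44.0947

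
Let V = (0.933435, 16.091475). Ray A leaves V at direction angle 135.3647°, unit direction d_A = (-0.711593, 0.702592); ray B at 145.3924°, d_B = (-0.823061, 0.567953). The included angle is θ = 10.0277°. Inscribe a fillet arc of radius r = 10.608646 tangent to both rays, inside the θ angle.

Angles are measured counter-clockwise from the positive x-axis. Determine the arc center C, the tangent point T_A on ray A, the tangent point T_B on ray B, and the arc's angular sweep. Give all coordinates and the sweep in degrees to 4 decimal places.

bisector direction at 140.3786° = (-0.770275,0.637712)
center distance |VC| = r/sin(θ/2) = 10.608646/sin(5.0138°) = 121.385183
C = V + |VC|·bis = (-92.5665,93.5003)
T_A = V + ((C−V)·d_A)·d_A = V + 120.9207·d_A = (-85.1129,101.0494)
T_B = V + ((C−V)·d_B)·d_B = V + 120.9207·d_B = (-98.5917,84.7687)
sweep = 180° − θ = 169.9723°

center=(-92.5665,93.5003) T_A=(-85.1129,101.0494) T_B=(-98.5917,84.7687) sweep=169.9723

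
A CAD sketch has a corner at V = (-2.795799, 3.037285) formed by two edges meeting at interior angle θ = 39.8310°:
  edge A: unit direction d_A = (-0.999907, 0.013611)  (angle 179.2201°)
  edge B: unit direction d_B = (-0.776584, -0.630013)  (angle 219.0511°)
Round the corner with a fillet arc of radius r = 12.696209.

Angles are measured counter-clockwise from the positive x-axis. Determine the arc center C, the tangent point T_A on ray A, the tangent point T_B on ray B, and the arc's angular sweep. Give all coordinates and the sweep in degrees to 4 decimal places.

bisector direction at 199.1356° = (-0.944745,-0.327805)
center distance |VC| = r/sin(θ/2) = 12.696209/sin(19.9155°) = 37.272299
C = V + |VC|·bis = (-38.0086,-9.1808)
T_A = V + ((C−V)·d_A)·d_A = V + 35.0433·d_A = (-37.8358,3.5143)
T_B = V + ((C−V)·d_B)·d_B = V + 35.0433·d_B = (-30.0099,-19.0404)
sweep = 180° − θ = 140.1690°

center=(-38.0086,-9.1808) T_A=(-37.8358,3.5143) T_B=(-30.0099,-19.0404) sweep=140.1690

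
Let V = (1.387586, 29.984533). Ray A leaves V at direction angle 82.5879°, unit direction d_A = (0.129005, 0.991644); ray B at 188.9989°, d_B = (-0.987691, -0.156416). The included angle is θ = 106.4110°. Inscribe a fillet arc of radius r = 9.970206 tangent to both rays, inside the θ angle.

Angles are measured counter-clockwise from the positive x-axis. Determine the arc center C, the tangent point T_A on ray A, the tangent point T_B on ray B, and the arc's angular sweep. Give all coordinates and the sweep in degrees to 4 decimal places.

bisector direction at 135.7934° = (-0.716830,0.697248)
center distance |VC| = r/sin(θ/2) = 9.970206/sin(53.2055°) = 12.450480
C = V + |VC|·bis = (-7.5373,38.6656)
T_A = V + ((C−V)·d_A)·d_A = V + 7.4572·d_A = (2.3496,37.3794)
T_B = V + ((C−V)·d_B)·d_B = V + 7.4572·d_B = (-5.9778,28.8181)
sweep = 180° − θ = 73.5890°

center=(-7.5373,38.6656) T_A=(2.3496,37.3794) T_B=(-5.9778,28.8181) sweep=73.5890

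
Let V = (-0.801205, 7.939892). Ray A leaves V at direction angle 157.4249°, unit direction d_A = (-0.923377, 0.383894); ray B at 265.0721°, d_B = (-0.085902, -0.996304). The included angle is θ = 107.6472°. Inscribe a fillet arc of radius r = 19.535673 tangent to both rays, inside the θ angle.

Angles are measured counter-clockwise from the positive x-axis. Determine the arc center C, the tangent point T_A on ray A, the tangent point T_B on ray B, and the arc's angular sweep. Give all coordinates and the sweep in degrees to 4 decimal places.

center=(-21.4918,-4.6147) T_A=(-13.9922,13.4240) T_B=(-2.0284,-6.2929) sweep=72.3528

bisector direction at 211.2485° = (-0.854925,-0.518751)
center distance |VC| = r/sin(θ/2) = 19.535673/sin(53.8236°) = 24.201670
C = V + |VC|·bis = (-21.4918,-4.6147)
T_A = V + ((C−V)·d_A)·d_A = V + 14.2856·d_A = (-13.9922,13.4240)
T_B = V + ((C−V)·d_B)·d_B = V + 14.2856·d_B = (-2.0284,-6.2929)
sweep = 180° − θ = 72.3528°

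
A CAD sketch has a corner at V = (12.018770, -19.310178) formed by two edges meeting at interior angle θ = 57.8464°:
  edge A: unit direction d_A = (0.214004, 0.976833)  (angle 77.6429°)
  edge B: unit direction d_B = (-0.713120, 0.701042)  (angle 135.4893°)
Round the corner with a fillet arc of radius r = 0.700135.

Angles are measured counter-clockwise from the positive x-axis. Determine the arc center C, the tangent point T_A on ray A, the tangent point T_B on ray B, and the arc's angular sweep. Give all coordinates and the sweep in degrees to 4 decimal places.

bisector direction at 106.5661° = (-0.285121,0.958491)
center distance |VC| = r/sin(θ/2) = 0.700135/sin(28.9232°) = 1.447646
C = V + |VC|·bis = (11.6060,-17.9226)
T_A = V + ((C−V)·d_A)·d_A = V + 1.2671·d_A = (12.2899,-18.0725)
T_B = V + ((C−V)·d_B)·d_B = V + 1.2671·d_B = (11.1152,-18.4219)
sweep = 180° − θ = 122.1536°

center=(11.6060,-17.9226) T_A=(12.2899,-18.0725) T_B=(11.1152,-18.4219) sweep=122.1536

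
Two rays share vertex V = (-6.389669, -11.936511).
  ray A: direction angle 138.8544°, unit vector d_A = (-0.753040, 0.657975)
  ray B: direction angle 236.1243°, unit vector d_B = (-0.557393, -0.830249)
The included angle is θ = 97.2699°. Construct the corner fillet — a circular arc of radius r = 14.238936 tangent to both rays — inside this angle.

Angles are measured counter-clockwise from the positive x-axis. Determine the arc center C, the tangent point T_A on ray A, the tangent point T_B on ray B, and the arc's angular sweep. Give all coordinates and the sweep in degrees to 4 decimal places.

center=(-25.2001,-14.4094) T_A=(-15.8312,-3.6869) T_B=(-13.3782,-22.3461) sweep=82.7301

bisector direction at 187.4894° = (-0.991469,-0.130342)
center distance |VC| = r/sin(θ/2) = 14.238936/sin(48.6350°) = 18.972237
C = V + |VC|·bis = (-25.2001,-14.4094)
T_A = V + ((C−V)·d_A)·d_A = V + 12.5379·d_A = (-15.8312,-3.6869)
T_B = V + ((C−V)·d_B)·d_B = V + 12.5379·d_B = (-13.3782,-22.3461)
sweep = 180° − θ = 82.7301°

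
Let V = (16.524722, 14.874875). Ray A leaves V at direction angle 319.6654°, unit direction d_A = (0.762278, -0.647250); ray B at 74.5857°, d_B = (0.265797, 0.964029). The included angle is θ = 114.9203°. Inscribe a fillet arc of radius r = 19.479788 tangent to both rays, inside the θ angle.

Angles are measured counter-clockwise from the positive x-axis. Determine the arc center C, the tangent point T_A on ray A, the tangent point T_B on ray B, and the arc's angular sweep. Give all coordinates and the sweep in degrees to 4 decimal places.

center=(38.6074,21.6792) T_A=(25.9991,6.8302) T_B=(19.8283,26.8568) sweep=65.0797

bisector direction at 17.1255° = (0.955662,0.294467)
center distance |VC| = r/sin(θ/2) = 19.479788/sin(57.4601°) = 23.107215
C = V + |VC|·bis = (38.6074,21.6792)
T_A = V + ((C−V)·d_A)·d_A = V + 12.4290·d_A = (25.9991,6.8302)
T_B = V + ((C−V)·d_B)·d_B = V + 12.4290·d_B = (19.8283,26.8568)
sweep = 180° − θ = 65.0797°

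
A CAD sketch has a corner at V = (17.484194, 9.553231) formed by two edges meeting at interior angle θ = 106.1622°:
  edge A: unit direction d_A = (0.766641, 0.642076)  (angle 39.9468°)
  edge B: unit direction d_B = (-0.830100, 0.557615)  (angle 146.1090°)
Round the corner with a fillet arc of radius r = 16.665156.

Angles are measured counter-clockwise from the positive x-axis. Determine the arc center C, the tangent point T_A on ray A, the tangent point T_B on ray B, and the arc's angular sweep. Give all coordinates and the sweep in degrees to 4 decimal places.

center=(16.3831,30.3690) T_A=(27.0834,17.5928) T_B=(7.0904,16.5352) sweep=73.8378

bisector direction at 93.0279° = (-0.052822,0.998604)
center distance |VC| = r/sin(θ/2) = 16.665156/sin(53.0811°) = 20.844823
C = V + |VC|·bis = (16.3831,30.3690)
T_A = V + ((C−V)·d_A)·d_A = V + 12.5212·d_A = (27.0834,17.5928)
T_B = V + ((C−V)·d_B)·d_B = V + 12.5212·d_B = (7.0904,16.5352)
sweep = 180° − θ = 73.8378°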